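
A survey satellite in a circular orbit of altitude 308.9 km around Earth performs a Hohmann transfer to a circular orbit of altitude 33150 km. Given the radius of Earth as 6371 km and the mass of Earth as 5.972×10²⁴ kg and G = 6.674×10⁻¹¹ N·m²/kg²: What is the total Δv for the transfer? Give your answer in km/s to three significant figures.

Δv_total ≈ 3.85 km/s

μ = GM = 6.674×10⁻¹¹ × 5.972×10²⁴ = 3.986×10¹⁴ m³/s².
r₁ = 6371 + 308.9 = 6679.9 km = 6.6799×10⁶ m.
r₂ = 6371 + 33150 = 39521 km = 3.9521×10⁷ m.
Transfer ellipse a_t = (r₁ + r₂)/2 = 2.310×10⁷ m.
At r₁: circular v_c1 = √(μ/r₁) = 7724 m/s; transfer-perigee v_p = √[μ(2/r₁ − 1/a_t)] = 10100 m/s.
Δv₁ = v_p − v_c1 = 2379 m/s.
At r₂: circular v_c2 = √(μ/r₂) = 3176 m/s; transfer-apogee v_a = √[μ(2/r₂ − 1/a_t)] = 1708 m/s.
Δv₂ = v_c2 − v_a = 1468 m/s.
Total Δv = Δv₁ + Δv₂ = 3847 m/s = 3.847 km/s.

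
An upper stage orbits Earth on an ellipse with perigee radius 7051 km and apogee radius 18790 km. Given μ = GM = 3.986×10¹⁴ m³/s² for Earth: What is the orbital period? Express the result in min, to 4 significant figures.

T ≈ 243.6 min

Semi-major axis a = (r_p + r_a)/2 = (7051.0 + 18790)/2 = 12920 km = 1.292×10⁷ m.
By Kepler's third law T = 2π√(a³/μ) = 2π × 2.326×10³ = 1.462×10⁴ s.
= 243.6 min.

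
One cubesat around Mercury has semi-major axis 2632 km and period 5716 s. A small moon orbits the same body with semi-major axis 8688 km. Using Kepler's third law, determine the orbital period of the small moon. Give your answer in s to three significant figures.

T₂ ≈ 34300 s

Kepler's third law: T² ∝ a³, so T₂ = T₁ (a₂/a₁)^(3/2).
a₂/a₁ = 3.301, (a₂/a₁)^(3/2) = 5.997.
T₂ = 5716 × 5.997 = 34280 s.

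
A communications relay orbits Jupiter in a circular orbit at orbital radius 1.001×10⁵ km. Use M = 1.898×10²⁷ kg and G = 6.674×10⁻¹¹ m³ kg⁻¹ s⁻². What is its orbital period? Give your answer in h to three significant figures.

μ = GM = 6.674×10⁻¹¹ × 1.898×10²⁷ = 1.267×10¹⁷ m³/s².
r = 1.001×10⁵ km = 1.001×10⁸ m.
Kepler's third law: T = 2π√(r³/μ) = 2π√((1.001×10⁸)³ / 1.267×10¹⁷).
r³/μ = 7.918×10⁶ s², so T = 2π × 2.814×10³ = 1.768×10⁴ s.
Converting: 1.768×10⁴ s ÷ 3600 = 4.911 h.

T ≈ 4.91 h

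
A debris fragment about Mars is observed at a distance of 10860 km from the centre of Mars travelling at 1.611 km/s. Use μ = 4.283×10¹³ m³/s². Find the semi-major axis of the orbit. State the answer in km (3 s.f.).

r = 1.086×10⁷ m.
Specific orbital energy ε = v²/2 − μ/r = (1611)²/2 − 4.283×10¹³/1.086×10⁷ = -2.646×10⁶ J/kg.
Since ε = −μ/(2a), a = −μ/(2ε) = 8.093×10⁶ m = 8092.8 km.

a ≈ 8090 km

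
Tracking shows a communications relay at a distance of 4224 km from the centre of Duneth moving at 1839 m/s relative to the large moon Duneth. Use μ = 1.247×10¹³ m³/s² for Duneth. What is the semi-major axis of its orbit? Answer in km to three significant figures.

r = 4.224×10⁶ m.
Vis-viva rearranged: 1/a = 2/r − v²/μ = 4.735×10⁻⁷ − 2.712×10⁻⁷ = 2.023×10⁻⁷ m⁻¹.
a = 4.944×10⁶ m = 4943.6 km.

a ≈ 4940 km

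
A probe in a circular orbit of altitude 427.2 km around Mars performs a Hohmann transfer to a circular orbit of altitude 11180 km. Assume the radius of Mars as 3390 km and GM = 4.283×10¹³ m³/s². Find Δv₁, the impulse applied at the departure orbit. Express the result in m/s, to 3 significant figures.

Δv ≈ 867 m/s

r₁ = 3390 + 427.2 = 3817.2 km = 3.8172×10⁶ m.
r₂ = 3390 + 11180 = 14570 km = 1.4570×10⁷ m.
Transfer ellipse a_t = (r₁ + r₂)/2 = 9.194×10⁶ m.
At r₁: circular v_c1 = √(μ/r₁) = 3350 m/s; transfer-periapsis v_p = √[μ(2/r₁ − 1/a_t)] = 4217 m/s.
Δv₁ = v_p − v_c1 = 867.2 m/s.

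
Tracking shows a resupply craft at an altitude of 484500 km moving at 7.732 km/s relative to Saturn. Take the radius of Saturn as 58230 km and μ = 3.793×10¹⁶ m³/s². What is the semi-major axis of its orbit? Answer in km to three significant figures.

r = 58230 + 484500 = 5.4273×10⁵ km = 5.427×10⁸ m.
Vis-viva rearranged: 1/a = 2/r − v²/μ = 3.685×10⁻⁹ − 1.576×10⁻⁹ = 2.109×10⁻⁹ m⁻¹.
a = 4.742×10⁸ m = 4.7418×10⁵ km.

a ≈ 4.74×10⁵ km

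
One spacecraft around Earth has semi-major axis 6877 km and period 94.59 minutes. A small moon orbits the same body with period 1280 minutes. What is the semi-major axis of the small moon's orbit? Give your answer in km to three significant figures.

Kepler's third law: a³ ∝ T², so a₂ = a₁ (T₂/T₁)^(2/3).
T₂/T₁ = 13.53, (T₂/T₁)^(2/3) = 5.679.
a₂ = 6877 × 5.679 = 39050 km.

a₂ ≈ 39100 km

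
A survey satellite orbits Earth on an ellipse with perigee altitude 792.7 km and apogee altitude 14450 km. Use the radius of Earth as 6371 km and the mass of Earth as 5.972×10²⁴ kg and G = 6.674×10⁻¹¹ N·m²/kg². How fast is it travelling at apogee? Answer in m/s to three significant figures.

μ = GM = 6.674×10⁻¹¹ × 5.972×10²⁴ = 3.986×10¹⁴ m³/s².
r_p = 6371 + 792.7 = 7163.7 km = 7.1637×10⁶ m.
r_a = 6371 + 14450 = 20821 km = 2.0821×10⁷ m.
Semi-major axis a = (r_p + r_a)/2 = 13992 km = 1.399×10⁷ m.
Vis-viva: v² = μ(2/r − 1/a) = 3.986×10¹⁴ × (9.606×10⁻⁸ − 7.147×10⁻⁸) = 9.801×10⁶ m²/s².
v = 3131 m/s.

v ≈ 3130 m/s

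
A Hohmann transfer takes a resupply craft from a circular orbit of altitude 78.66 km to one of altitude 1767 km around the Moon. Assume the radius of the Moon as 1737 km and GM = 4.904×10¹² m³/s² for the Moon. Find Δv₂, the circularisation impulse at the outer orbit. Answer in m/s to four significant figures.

r₁ = 1737 + 78.66 = 1815.7 km = 1.8157×10⁶ m.
r₂ = 1737 + 1767 = 3504.0 km = 3.5040×10⁶ m.
Transfer ellipse a_t = (r₁ + r₂)/2 = 2.660×10⁶ m.
At r₁: circular v_c1 = √(μ/r₁) = 1643 m/s; transfer-perilune v_p = √[μ(2/r₁ − 1/a_t)] = 1886 m/s.
At r₂: circular v_c2 = √(μ/r₂) = 1183 m/s; transfer-apolune v_a = √[μ(2/r₂ − 1/a_t)] = 977.4 m/s.
Δv₂ = v_c2 − v_a = 205.6 m/s.

Δv ≈ 205.6 m/s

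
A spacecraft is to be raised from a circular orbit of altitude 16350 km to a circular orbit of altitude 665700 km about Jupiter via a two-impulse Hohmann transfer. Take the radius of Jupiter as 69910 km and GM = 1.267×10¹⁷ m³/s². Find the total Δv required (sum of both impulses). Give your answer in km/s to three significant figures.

Δv_total ≈ 20.1 km/s

r₁ = 69910 + 16350 = 86260 km = 8.6260×10⁷ m.
r₂ = 69910 + 665700 = 735610 km = 7.3561×10⁸ m.
Transfer ellipse a_t = (r₁ + r₂)/2 = 4.109×10⁸ m.
At r₁: circular v_c1 = √(μ/r₁) = 38330 m/s; transfer-perijove v_p = √[μ(2/r₁ − 1/a_t)] = 51280 m/s.
Δv₁ = v_p − v_c1 = 12950 m/s.
At r₂: circular v_c2 = √(μ/r₂) = 13120 m/s; transfer-apojove v_a = √[μ(2/r₂ − 1/a_t)] = 6013 m/s.
Δv₂ = v_c2 − v_a = 7111 m/s.
Total Δv = Δv₁ + Δv₂ = 20060 m/s = 20.06 km/s.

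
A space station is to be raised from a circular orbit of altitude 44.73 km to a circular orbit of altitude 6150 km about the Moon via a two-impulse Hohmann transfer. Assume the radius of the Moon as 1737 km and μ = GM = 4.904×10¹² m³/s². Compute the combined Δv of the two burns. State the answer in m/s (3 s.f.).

Δv_total ≈ 770 m/s

r₁ = 1737 + 44.73 = 1781.7 km = 1.7817×10⁶ m.
r₂ = 1737 + 6150 = 7887.0 km = 7.8870×10⁶ m.
Transfer ellipse a_t = (r₁ + r₂)/2 = 4.834×10⁶ m.
At r₁: circular v_c1 = √(μ/r₁) = 1659 m/s; transfer-perilune v_p = √[μ(2/r₁ − 1/a_t)] = 2119 m/s.
Δv₁ = v_p − v_c1 = 460.0 m/s.
At r₂: circular v_c2 = √(μ/r₂) = 788.5 m/s; transfer-apolune v_a = √[μ(2/r₂ − 1/a_t)] = 478.7 m/s.
Δv₂ = v_c2 − v_a = 309.8 m/s.
Total Δv = Δv₁ + Δv₂ = 769.8 m/s.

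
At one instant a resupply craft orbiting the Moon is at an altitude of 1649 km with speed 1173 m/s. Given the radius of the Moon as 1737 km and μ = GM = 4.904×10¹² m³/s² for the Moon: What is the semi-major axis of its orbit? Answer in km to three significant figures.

r = 1737 + 1649 = 3386.0 km = 3.386×10⁶ m.
Specific orbital energy ε = v²/2 − μ/r = (1173)²/2 − 4.904×10¹²/3.386×10⁶ = -7.604×10⁵ J/kg.
Since ε = −μ/(2a), a = −μ/(2ε) = 3.225×10⁶ m = 3224.8 km.

a ≈ 3220 km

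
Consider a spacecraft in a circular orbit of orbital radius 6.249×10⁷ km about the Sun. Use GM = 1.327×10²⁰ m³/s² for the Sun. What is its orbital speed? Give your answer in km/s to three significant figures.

v ≈ 46.1 km/s

r = 6.249×10⁷ km = 6.249×10¹⁰ m.
For a circular orbit v = √(μ/r) = √(1.327×10²⁰ / 6.249×10¹⁰) = √(2.124×10⁹) = 46080 m/s.
That is 46.08 km/s.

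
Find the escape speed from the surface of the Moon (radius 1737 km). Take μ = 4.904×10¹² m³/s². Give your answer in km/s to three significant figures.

v_esc ≈ 2.38 km/s

r = R = 1.737×10⁶ m.
Escape speed v_esc = √(2μ/r) = √(2 × 4.904×10¹² / 1.737×10⁶) = √(5.647×10⁶) = 2376 m/s.
= 2.376 km/s.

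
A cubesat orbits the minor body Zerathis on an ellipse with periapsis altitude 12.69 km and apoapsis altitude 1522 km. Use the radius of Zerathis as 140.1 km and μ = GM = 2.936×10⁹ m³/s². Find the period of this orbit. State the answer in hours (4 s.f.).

T ≈ 27.84 hours

r_p = 140.1 + 12.69 = 152.79 km = 1.5279×10⁵ m.
r_a = 140.1 + 1522 = 1662.1 km = 1.6621×10⁶ m.
Semi-major axis a = (r_p + r_a)/2 = (152.79 + 1662.1)/2 = 907.44 km = 9.074×10⁵ m.
By Kepler's third law T = 2π√(a³/μ) = 2π × 1.595×10⁴ = 1.002×10⁵ s.
= 27.84 hours.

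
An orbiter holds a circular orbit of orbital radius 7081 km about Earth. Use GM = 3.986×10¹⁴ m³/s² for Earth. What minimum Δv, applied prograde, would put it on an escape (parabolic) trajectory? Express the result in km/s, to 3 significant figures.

Δv ≈ 3.11 km/s

r = 7081 km = 7.081×10⁶ m.
Circular speed v_c = √(μ/r) = 7503 m/s.
Escape speed v_esc = √(2μ/r) = √2 × v_c = 10610 m/s.
Δv = v_esc − v_c = 3108 m/s = 3.108 km/s.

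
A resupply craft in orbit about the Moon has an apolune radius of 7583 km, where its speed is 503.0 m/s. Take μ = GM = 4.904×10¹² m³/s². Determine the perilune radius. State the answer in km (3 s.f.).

r_a = 7.583×10⁶ m.
Specific energy ε = v²/2 − μ/r = -5.202×10⁵ J/kg, so a = −μ/(2ε) = 4.714×10⁶ m.
The apsides satisfy r_p + r_a = 2a, so the perilune radius is 2a − r_a = 1.844×10⁶ m = 1844.0 km.

perilune radius ≈ 1840 km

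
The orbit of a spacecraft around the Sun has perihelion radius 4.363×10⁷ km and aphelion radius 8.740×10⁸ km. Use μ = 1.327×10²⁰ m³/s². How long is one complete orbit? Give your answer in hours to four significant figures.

T ≈ 47090 hours

Semi-major axis a = (r_p + r_a)/2 = (4.3630×10⁷ + 8.7400×10⁸)/2 = 4.5882×10⁸ km = 4.588×10¹¹ m.
By Kepler's third law T = 2π√(a³/μ) = 2π × 2.698×10⁷ = 1.695×10⁸ s.
= 47090 hours.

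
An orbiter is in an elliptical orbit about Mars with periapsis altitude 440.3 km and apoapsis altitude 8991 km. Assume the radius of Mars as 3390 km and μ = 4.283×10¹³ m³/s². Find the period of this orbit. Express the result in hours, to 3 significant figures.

T ≈ 6.15 hours

r_p = 3390 + 440.3 = 3830.3 km = 3.8303×10⁶ m.
r_a = 3390 + 8991 = 12381 km = 1.2381×10⁷ m.
Semi-major axis a = (r_p + r_a)/2 = (3830.3 + 12381)/2 = 8105.6 km = 8.106×10⁶ m.
By Kepler's third law T = 2π√(a³/μ) = 2π × 3.526×10³ = 2.216×10⁴ s.
= 6.154 hours.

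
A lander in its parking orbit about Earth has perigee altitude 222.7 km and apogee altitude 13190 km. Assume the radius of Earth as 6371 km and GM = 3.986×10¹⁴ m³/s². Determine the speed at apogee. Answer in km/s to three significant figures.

r_p = 6371 + 222.7 = 6593.7 km = 6.5937×10⁶ m.
r_a = 6371 + 13190 = 19561 km = 1.9561×10⁷ m.
Semi-major axis a = (r_p + r_a)/2 = 13077 km = 1.308×10⁷ m.
Vis-viva: v² = μ(2/r − 1/a) = 3.986×10¹⁴ × (1.022×10⁻⁷ − 7.647×10⁻⁸) = 1.027×10⁷ m²/s².
v = 3205 m/s = 3.205 km/s.

v ≈ 3.21 km/s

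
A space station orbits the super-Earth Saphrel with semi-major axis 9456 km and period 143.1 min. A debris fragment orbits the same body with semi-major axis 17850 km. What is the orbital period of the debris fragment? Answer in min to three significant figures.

Kepler's third law: T² ∝ a³, so T₂ = T₁ (a₂/a₁)^(3/2).
a₂/a₁ = 1.888, (a₂/a₁)^(3/2) = 2.594.
T₂ = 143.1 × 2.594 = 371.1 min.

T₂ ≈ 371 min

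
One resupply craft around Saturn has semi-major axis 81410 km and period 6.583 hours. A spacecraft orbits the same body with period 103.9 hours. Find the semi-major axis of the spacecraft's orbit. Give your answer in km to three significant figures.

a₂ ≈ 5.12×10⁵ km

Kepler's third law: a³ ∝ T², so a₂ = a₁ (T₂/T₁)^(2/3).
T₂/T₁ = 15.78, (T₂/T₁)^(2/3) = 6.292.
a₂ = 81410 × 6.292 = 5.122×10⁵ km.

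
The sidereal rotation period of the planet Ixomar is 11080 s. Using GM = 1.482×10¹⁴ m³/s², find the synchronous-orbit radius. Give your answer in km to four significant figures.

r_sync ≈ 7724 km

A synchronous orbit has period T, so by Kepler's third law a = (μT²/4π²)^(1/3).
μT²/4π² = 1.482×10¹⁴ × (1.108×10⁴)² / 39.48 = 4.609×10²⁰ m³.
a = 7.724×10⁶ m = 7724.2 km.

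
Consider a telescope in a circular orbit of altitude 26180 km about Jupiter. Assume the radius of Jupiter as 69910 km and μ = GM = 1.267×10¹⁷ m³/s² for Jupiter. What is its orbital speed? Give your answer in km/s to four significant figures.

v ≈ 36.31 km/s

r = 69910 + 26180 = 96090 km = 9.6090×10⁷ m.
For a circular orbit v = √(μ/r) = √(1.267×10¹⁷ / 9.609×10⁷) = √(1.319×10⁹) = 36310 m/s.
That is 36.31 km/s.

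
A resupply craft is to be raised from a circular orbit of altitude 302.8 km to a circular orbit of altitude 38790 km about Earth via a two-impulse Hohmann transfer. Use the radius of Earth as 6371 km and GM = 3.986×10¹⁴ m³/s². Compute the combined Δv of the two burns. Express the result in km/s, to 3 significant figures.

r₁ = 6371 + 302.8 = 6673.8 km = 6.6738×10⁶ m.
r₂ = 6371 + 38790 = 45161 km = 4.5161×10⁷ m.
Transfer ellipse a_t = (r₁ + r₂)/2 = 2.592×10⁷ m.
At r₁: circular v_c1 = √(μ/r₁) = 7728 m/s; transfer-perigee v_p = √[μ(2/r₁ − 1/a_t)] = 10200 m/s.
Δv₁ = v_p − v_c1 = 2473 m/s.
At r₂: circular v_c2 = √(μ/r₂) = 2971 m/s; transfer-apogee v_a = √[μ(2/r₂ − 1/a_t)] = 1508 m/s.
Δv₂ = v_c2 − v_a = 1463 m/s.
Total Δv = Δv₁ + Δv₂ = 3937 m/s = 3.937 km/s.

Δv_total ≈ 3.94 km/s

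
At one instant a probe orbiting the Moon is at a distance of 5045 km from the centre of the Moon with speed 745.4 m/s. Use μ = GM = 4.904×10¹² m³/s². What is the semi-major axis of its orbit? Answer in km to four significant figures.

r = 5.045×10⁶ m.
Specific orbital energy ε = v²/2 − μ/r = (745.4)²/2 − 4.904×10¹²/5.045×10⁶ = -6.942×10⁵ J/kg.
Since ε = −μ/(2a), a = −μ/(2ε) = 3.532×10⁶ m = 3531.9 km.

a ≈ 3532 km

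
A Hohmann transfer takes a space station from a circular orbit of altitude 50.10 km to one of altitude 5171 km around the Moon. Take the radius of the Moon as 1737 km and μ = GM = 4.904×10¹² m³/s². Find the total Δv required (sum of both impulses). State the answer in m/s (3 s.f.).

r₁ = 1737 + 50.10 = 1787.1 km = 1.7871×10⁶ m.
r₂ = 1737 + 5171 = 6908.0 km = 6.9080×10⁶ m.
Transfer ellipse a_t = (r₁ + r₂)/2 = 4.348×10⁶ m.
At r₁: circular v_c1 = √(μ/r₁) = 1657 m/s; transfer-perilune v_p = √[μ(2/r₁ − 1/a_t)] = 2088 m/s.
Δv₁ = v_p − v_c1 = 431.6 m/s.
At r₂: circular v_c2 = √(μ/r₂) = 842.6 m/s; transfer-apolune v_a = √[μ(2/r₂ − 1/a_t)] = 540.2 m/s.
Δv₂ = v_c2 − v_a = 302.4 m/s.
Total Δv = Δv₁ + Δv₂ = 733.9 m/s.

Δv_total ≈ 734 m/s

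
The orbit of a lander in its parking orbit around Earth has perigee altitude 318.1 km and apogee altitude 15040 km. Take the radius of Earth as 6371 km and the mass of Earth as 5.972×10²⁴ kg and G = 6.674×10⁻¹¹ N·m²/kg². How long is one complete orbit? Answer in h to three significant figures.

μ = GM = 6.674×10⁻¹¹ × 5.972×10²⁴ = 3.986×10¹⁴ m³/s².
r_p = 6371 + 318.1 = 6689.1 km = 6.6891×10⁶ m.
r_a = 6371 + 15040 = 21411 km = 2.1411×10⁷ m.
Semi-major axis a = (r_p + r_a)/2 = (6689.1 + 21411)/2 = 14050 km = 1.405×10⁷ m.
By Kepler's third law T = 2π√(a³/μ) = 2π × 2.638×10³ = 1.657×10⁴ s.
= 4.604 h.

T ≈ 4.60 h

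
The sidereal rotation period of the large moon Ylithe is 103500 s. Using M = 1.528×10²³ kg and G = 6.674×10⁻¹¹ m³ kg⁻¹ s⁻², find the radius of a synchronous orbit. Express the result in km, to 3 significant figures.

r_sync ≈ 14000 km

μ = GM = 6.674×10⁻¹¹ × 1.528×10²³ = 1.020×10¹³ m³/s².
A synchronous orbit has period T, so by Kepler's third law a = (μT²/4π²)^(1/3).
μT²/4π² = 1.020×10¹³ × (1.035×10⁵)² / 39.48 = 2.767×10²¹ m³.
a = 1.404×10⁷ m = 14039 km.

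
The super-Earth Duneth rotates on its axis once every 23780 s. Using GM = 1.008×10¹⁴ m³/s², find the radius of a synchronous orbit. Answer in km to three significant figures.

A synchronous orbit has period T, so by Kepler's third law a = (μT²/4π²)^(1/3).
μT²/4π² = 1.008×10¹⁴ × (2.378×10⁴)² / 39.48 = 1.444×10²¹ m³.
a = 1.130×10⁷ m = 11303 km.

r_sync ≈ 11300 km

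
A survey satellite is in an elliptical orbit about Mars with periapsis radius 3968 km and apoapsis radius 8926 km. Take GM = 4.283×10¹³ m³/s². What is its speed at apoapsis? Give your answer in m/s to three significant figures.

v ≈ 1720 m/s

Semi-major axis a = (r_p + r_a)/2 = 6447.0 km = 6.447×10⁶ m.
Vis-viva: v² = μ(2/r − 1/a) = 4.283×10¹³ × (2.241×10⁻⁷ − 1.551×10⁻⁷) = 2.953×10⁶ m²/s².
v = 1719 m/s.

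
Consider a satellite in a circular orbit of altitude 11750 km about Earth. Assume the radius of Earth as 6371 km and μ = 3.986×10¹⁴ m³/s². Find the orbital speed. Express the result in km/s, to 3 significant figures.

r = 6371 + 11750 = 18121 km = 1.8121×10⁷ m.
For a circular orbit v = √(μ/r) = √(3.986×10¹⁴ / 1.812×10⁷) = √(2.200×10⁷) = 4690 m/s.
That is 4.690 km/s.

v ≈ 4.69 km/s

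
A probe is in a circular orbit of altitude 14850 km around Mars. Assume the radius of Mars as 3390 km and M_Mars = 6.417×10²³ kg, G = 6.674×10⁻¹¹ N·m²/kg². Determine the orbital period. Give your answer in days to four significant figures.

μ = GM = 6.674×10⁻¹¹ × 6.417×10²³ = 4.283×10¹³ m³/s².
r = 3390 + 14850 = 18240 km = 1.8240×10⁷ m.
Kepler's third law: T = 2π√(r³/μ) = 2π√((1.824×10⁷)³ / 4.283×10¹³).
r³/μ = 1.417×10⁸ s², so T = 2π × 1.190×10⁴ = 7.479×10⁴ s.
Converting: 7.479×10⁴ s ÷ 86400 = 0.8657 days.

T ≈ 0.8657 days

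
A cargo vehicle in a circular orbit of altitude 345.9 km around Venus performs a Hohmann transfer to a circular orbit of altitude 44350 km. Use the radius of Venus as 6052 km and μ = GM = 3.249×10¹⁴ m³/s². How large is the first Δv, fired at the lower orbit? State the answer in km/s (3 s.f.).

r₁ = 6052 + 345.9 = 6397.9 km = 6.3979×10⁶ m.
r₂ = 6052 + 44350 = 50402 km = 5.0402×10⁷ m.
Transfer ellipse a_t = (r₁ + r₂)/2 = 2.840×10⁷ m.
At r₁: circular v_c1 = √(μ/r₁) = 7126 m/s; transfer-periapsis v_p = √[μ(2/r₁ − 1/a_t)] = 9493 m/s.
Δv₁ = v_p − v_c1 = 2367 m/s.
= 2.367 km/s.

Δv ≈ 2.37 km/s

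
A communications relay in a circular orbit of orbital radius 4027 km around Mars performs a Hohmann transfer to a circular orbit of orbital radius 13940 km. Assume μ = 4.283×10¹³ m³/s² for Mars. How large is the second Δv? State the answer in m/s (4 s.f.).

Δv ≈ 579.3 m/s

r₁ = 4027 km = 4.027×10⁶ m.
r₂ = 13940 km = 1.394×10⁷ m.
Transfer ellipse a_t = (r₁ + r₂)/2 = 8.984×10⁶ m.
At r₁: circular v_c1 = √(μ/r₁) = 3261 m/s; transfer-periapsis v_p = √[μ(2/r₁ − 1/a_t)] = 4062 m/s.
At r₂: circular v_c2 = √(μ/r₂) = 1753 m/s; transfer-apoapsis v_a = √[μ(2/r₂ − 1/a_t)] = 1174 m/s.
Δv₂ = v_c2 − v_a = 579.3 m/s.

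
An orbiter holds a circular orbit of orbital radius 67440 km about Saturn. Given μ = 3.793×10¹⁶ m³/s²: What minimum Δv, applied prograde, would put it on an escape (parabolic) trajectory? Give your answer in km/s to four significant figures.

r = 67440 km = 6.744×10⁷ m.
Circular speed v_c = √(μ/r) = 23720 m/s.
Escape speed v_esc = √(2μ/r) = √2 × v_c = 33540 m/s.
Δv = v_esc − v_c = 9823 m/s = 9.823 km/s.

Δv ≈ 9.823 km/s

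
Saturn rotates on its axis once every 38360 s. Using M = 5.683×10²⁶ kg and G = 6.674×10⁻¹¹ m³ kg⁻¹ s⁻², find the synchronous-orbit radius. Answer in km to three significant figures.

μ = GM = 6.674×10⁻¹¹ × 5.683×10²⁶ = 3.793×10¹⁶ m³/s².
A synchronous orbit has period T, so by Kepler's third law a = (μT²/4π²)^(1/3).
μT²/4π² = 3.793×10¹⁶ × (3.836×10⁴)² / 39.48 = 1.414×10²⁴ m³.
a = 1.122×10⁸ m = 1.1223×10⁵ km.

r_sync ≈ 1.12×10⁵ km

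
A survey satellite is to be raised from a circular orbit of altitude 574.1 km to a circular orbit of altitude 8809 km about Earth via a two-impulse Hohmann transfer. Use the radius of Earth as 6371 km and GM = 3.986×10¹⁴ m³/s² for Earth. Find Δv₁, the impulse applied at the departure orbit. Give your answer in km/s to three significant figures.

r₁ = 6371 + 574.1 = 6945.1 km = 6.9451×10⁶ m.
r₂ = 6371 + 8809 = 15180 km = 1.5180×10⁷ m.
Transfer ellipse a_t = (r₁ + r₂)/2 = 1.106×10⁷ m.
At r₁: circular v_c1 = √(μ/r₁) = 7576 m/s; transfer-perigee v_p = √[μ(2/r₁ − 1/a_t)] = 8874 m/s.
Δv₁ = v_p − v_c1 = 1299 m/s.
= 1.299 km/s.

Δv ≈ 1.30 km/s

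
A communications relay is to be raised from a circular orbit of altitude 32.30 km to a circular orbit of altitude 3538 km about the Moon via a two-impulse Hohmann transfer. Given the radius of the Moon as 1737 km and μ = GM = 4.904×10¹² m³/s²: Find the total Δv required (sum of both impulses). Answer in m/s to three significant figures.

r₁ = 1737 + 32.30 = 1769.3 km = 1.7693×10⁶ m.
r₂ = 1737 + 3538 = 5275.0 km = 5.2750×10⁶ m.
Transfer ellipse a_t = (r₁ + r₂)/2 = 3.522×10⁶ m.
At r₁: circular v_c1 = √(μ/r₁) = 1665 m/s; transfer-perilune v_p = √[μ(2/r₁ − 1/a_t)] = 2037 m/s.
Δv₁ = v_p − v_c1 = 372.6 m/s.
At r₂: circular v_c2 = √(μ/r₂) = 964.2 m/s; transfer-apolune v_a = √[μ(2/r₂ − 1/a_t)] = 683.4 m/s.
Δv₂ = v_c2 − v_a = 280.8 m/s.
Total Δv = Δv₁ + Δv₂ = 653.4 m/s.

Δv_total ≈ 653 m/s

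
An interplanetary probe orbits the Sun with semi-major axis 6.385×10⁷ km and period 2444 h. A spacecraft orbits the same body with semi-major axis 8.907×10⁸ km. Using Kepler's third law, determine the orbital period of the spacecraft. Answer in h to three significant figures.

T₂ ≈ 1.27×10⁵ h

Kepler's third law: T² ∝ a³, so T₂ = T₁ (a₂/a₁)^(3/2).
a₂/a₁ = 13.95, (a₂/a₁)^(3/2) = 52.10.
T₂ = 2444 × 52.10 = 1.273×10⁵ h.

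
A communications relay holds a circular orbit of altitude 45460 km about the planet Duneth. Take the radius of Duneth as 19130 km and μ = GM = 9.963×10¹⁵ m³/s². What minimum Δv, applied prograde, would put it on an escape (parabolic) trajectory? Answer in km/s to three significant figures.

r = 19130 + 45460 = 64590 km = 6.4590×10⁷ m.
Circular speed v_c = √(μ/r) = 12420 m/s.
Escape speed v_esc = √(2μ/r) = √2 × v_c = 17560 m/s.
Δv = v_esc − v_c = 5144 m/s = 5.144 km/s.

Δv ≈ 5.14 km/s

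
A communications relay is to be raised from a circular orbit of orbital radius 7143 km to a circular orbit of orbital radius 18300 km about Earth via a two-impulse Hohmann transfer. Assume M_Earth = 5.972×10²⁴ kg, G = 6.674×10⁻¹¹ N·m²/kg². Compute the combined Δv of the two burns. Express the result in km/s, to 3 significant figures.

μ = GM = 6.674×10⁻¹¹ × 5.972×10²⁴ = 3.986×10¹⁴ m³/s².
r₁ = 7143 km = 7.143×10⁶ m.
r₂ = 18300 km = 1.830×10⁷ m.
Transfer ellipse a_t = (r₁ + r₂)/2 = 1.272×10⁷ m.
At r₁: circular v_c1 = √(μ/r₁) = 7470 m/s; transfer-perigee v_p = √[μ(2/r₁ − 1/a_t)] = 8959 m/s.
Δv₁ = v_p − v_c1 = 1489 m/s.
At r₂: circular v_c2 = √(μ/r₂) = 4667 m/s; transfer-apogee v_a = √[μ(2/r₂ − 1/a_t)] = 3497 m/s.
Δv₂ = v_c2 − v_a = 1170 m/s.
Total Δv = Δv₁ + Δv₂ = 2659 m/s = 2.659 km/s.

Δv_total ≈ 2.66 km/s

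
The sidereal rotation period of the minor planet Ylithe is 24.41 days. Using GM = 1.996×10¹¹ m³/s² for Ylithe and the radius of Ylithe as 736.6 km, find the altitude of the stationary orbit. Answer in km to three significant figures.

T = 24.41 days = 2.109×10⁶ s.
A synchronous orbit has period T, so by Kepler's third law a = (μT²/4π²)^(1/3).
μT²/4π² = 1.996×10¹¹ × (2.109×10⁶)² / 39.48 = 2.249×10²² m³.
a = 2.823×10⁷ m = 28226 km.
Altitude h = a − R = 28226 − 736.6 = 27490 km.

h_sync ≈ 27500 km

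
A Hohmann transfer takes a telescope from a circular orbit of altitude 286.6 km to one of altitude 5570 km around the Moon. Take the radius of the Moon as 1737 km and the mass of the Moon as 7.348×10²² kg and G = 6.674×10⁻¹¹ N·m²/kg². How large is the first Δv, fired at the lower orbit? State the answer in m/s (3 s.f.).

μ = GM = 6.674×10⁻¹¹ × 7.348×10²² = 4.904×10¹² m³/s².
r₁ = 1737 + 286.6 = 2023.6 km = 2.0236×10⁶ m.
r₂ = 1737 + 5570 = 7307.0 km = 7.3070×10⁶ m.
Transfer ellipse a_t = (r₁ + r₂)/2 = 4.665×10⁶ m.
At r₁: circular v_c1 = √(μ/r₁) = 1557 m/s; transfer-perilune v_p = √[μ(2/r₁ − 1/a_t)] = 1948 m/s.
Δv₁ = v_p − v_c1 = 391.5 m/s.

Δv ≈ 392 m/s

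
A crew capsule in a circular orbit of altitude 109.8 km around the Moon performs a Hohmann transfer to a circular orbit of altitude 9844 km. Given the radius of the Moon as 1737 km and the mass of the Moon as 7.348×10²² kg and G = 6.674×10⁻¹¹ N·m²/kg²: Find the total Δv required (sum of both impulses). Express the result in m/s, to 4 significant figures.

μ = GM = 6.674×10⁻¹¹ × 7.348×10²² = 4.904×10¹² m³/s².
r₁ = 1737 + 109.8 = 1846.8 km = 1.8468×10⁶ m.
r₂ = 1737 + 9844 = 11581 km = 1.1581×10⁷ m.
Transfer ellipse a_t = (r₁ + r₂)/2 = 6.714×10⁶ m.
At r₁: circular v_c1 = √(μ/r₁) = 1630 m/s; transfer-perilune v_p = √[μ(2/r₁ − 1/a_t)] = 2140 m/s.
Δv₁ = v_p − v_c1 = 510.6 m/s.
At r₂: circular v_c2 = √(μ/r₂) = 650.7 m/s; transfer-apolune v_a = √[μ(2/r₂ − 1/a_t)] = 341.3 m/s.
Δv₂ = v_c2 − v_a = 309.4 m/s.
Total Δv = Δv₁ + Δv₂ = 820.1 m/s.

Δv_total ≈ 820.1 m/s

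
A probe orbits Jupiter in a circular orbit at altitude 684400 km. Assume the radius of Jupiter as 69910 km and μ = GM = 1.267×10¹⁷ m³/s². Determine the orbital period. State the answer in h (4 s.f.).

T ≈ 101.6 h

r = 69910 + 684400 = 754310 km = 7.5431×10⁸ m.
Kepler's third law: T = 2π√(r³/μ) = 2π√((7.543×10⁸)³ / 1.267×10¹⁷).
r³/μ = 3.387×10⁹ s², so T = 2π × 5.820×10⁴ = 3.657×10⁵ s.
Converting: 3.657×10⁵ s ÷ 3600 = 101.6 h.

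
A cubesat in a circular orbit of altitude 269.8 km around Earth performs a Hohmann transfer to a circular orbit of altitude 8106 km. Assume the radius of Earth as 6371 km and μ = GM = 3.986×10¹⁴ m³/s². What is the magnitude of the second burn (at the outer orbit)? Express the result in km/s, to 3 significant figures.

Δv ≈ 1.09 km/s

r₁ = 6371 + 269.8 = 6640.8 km = 6.6408×10⁶ m.
r₂ = 6371 + 8106 = 14477 km = 1.4477×10⁷ m.
Transfer ellipse a_t = (r₁ + r₂)/2 = 1.056×10⁷ m.
At r₁: circular v_c1 = √(μ/r₁) = 7747 m/s; transfer-perigee v_p = √[μ(2/r₁ − 1/a_t)] = 9072 m/s.
At r₂: circular v_c2 = √(μ/r₂) = 5247 m/s; transfer-apogee v_a = √[μ(2/r₂ − 1/a_t)] = 4161 m/s.
Δv₂ = v_c2 − v_a = 1086 m/s.
= 1.086 km/s.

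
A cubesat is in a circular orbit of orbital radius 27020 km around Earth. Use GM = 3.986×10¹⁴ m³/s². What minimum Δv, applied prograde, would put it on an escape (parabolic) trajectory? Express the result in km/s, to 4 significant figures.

Δv ≈ 1.591 km/s

r = 27020 km = 2.702×10⁷ m.
Circular speed v_c = √(μ/r) = 3841 m/s.
Escape speed v_esc = √(2μ/r) = √2 × v_c = 5432 m/s.
Δv = v_esc − v_c = 1591 m/s = 1.591 km/s.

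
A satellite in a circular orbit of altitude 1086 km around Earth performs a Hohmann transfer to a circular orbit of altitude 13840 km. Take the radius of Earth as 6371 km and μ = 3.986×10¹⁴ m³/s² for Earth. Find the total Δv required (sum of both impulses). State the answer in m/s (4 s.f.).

Δv_total ≈ 2706 m/s

r₁ = 6371 + 1086 = 7457.0 km = 7.4570×10⁶ m.
r₂ = 6371 + 13840 = 20211 km = 2.0211×10⁷ m.
Transfer ellipse a_t = (r₁ + r₂)/2 = 1.383×10⁷ m.
At r₁: circular v_c1 = √(μ/r₁) = 7311 m/s; transfer-perigee v_p = √[μ(2/r₁ − 1/a_t)] = 8837 m/s.
Δv₁ = v_p − v_c1 = 1526 m/s.
At r₂: circular v_c2 = √(μ/r₂) = 4441 m/s; transfer-apogee v_a = √[μ(2/r₂ − 1/a_t)] = 3260 m/s.
Δv₂ = v_c2 − v_a = 1180 m/s.
Total Δv = Δv₁ + Δv₂ = 2706 m/s.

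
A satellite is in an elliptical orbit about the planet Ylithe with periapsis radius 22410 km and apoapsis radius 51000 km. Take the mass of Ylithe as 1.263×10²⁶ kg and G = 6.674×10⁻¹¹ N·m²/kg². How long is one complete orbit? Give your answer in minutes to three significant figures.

T ≈ 254 minutes

μ = GM = 6.674×10⁻¹¹ × 1.263×10²⁶ = 8.429×10¹⁵ m³/s².
Semi-major axis a = (r_p + r_a)/2 = (22410 + 51000)/2 = 36705 km = 3.670×10⁷ m.
By Kepler's third law T = 2π√(a³/μ) = 2π × 2.422×10³ = 1.522×10⁴ s.
= 253.6 minutes.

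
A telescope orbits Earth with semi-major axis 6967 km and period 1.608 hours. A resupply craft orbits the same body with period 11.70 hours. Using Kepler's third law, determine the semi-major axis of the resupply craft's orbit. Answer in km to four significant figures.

a₂ ≈ 26160 km

Kepler's third law: a³ ∝ T², so a₂ = a₁ (T₂/T₁)^(2/3).
T₂/T₁ = 7.276, (T₂/T₁)^(2/3) = 3.755.
a₂ = 6967 × 3.755 = 26160 km.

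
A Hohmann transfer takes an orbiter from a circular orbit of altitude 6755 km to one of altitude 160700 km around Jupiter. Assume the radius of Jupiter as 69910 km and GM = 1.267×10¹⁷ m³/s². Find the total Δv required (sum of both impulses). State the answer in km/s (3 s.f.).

Δv_total ≈ 16.0 km/s

r₁ = 69910 + 6755 = 76665 km = 7.6665×10⁷ m.
r₂ = 69910 + 160700 = 230610 km = 2.3061×10⁸ m.
Transfer ellipse a_t = (r₁ + r₂)/2 = 1.536×10⁸ m.
At r₁: circular v_c1 = √(μ/r₁) = 40650 m/s; transfer-perijove v_p = √[μ(2/r₁ − 1/a_t)] = 49810 m/s.
Δv₁ = v_p − v_c1 = 9153 m/s.
At r₂: circular v_c2 = √(μ/r₂) = 23440 m/s; transfer-apojove v_a = √[μ(2/r₂ − 1/a_t)] = 16560 m/s.
Δv₂ = v_c2 − v_a = 6882 m/s.
Total Δv = Δv₁ + Δv₂ = 16030 m/s = 16.03 km/s.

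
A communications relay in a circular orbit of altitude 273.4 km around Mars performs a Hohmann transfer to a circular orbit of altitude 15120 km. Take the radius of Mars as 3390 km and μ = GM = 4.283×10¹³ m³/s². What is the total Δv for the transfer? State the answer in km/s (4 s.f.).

Δv_total ≈ 1.646 km/s

r₁ = 3390 + 273.4 = 3663.4 km = 3.6634×10⁶ m.
r₂ = 3390 + 15120 = 18510 km = 1.8510×10⁷ m.
Transfer ellipse a_t = (r₁ + r₂)/2 = 1.109×10⁷ m.
At r₁: circular v_c1 = √(μ/r₁) = 3419 m/s; transfer-periapsis v_p = √[μ(2/r₁ − 1/a_t)] = 4418 m/s.
Δv₁ = v_p − v_c1 = 998.8 m/s.
At r₂: circular v_c2 = √(μ/r₂) = 1521 m/s; transfer-apoapsis v_a = √[μ(2/r₂ − 1/a_t)] = 874.4 m/s.
Δv₂ = v_c2 − v_a = 646.7 m/s.
Total Δv = Δv₁ + Δv₂ = 1646 m/s = 1.646 km/s.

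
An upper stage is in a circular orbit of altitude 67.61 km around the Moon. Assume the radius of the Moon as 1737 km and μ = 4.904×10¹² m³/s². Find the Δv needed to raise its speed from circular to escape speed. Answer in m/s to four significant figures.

r = 1737 + 67.61 = 1804.6 km = 1.8046×10⁶ m.
Circular speed v_c = √(μ/r) = 1648 m/s.
Escape speed v_esc = √(2μ/r) = √2 × v_c = 2331 m/s.
Δv = v_esc − v_c = 682.8 m/s.

Δv ≈ 682.8 m/s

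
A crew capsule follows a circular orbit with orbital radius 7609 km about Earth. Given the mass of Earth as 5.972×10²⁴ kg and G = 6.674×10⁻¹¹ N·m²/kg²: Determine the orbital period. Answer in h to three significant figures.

μ = GM = 6.674×10⁻¹¹ × 5.972×10²⁴ = 3.986×10¹⁴ m³/s².
r = 7609 km = 7.609×10⁶ m.
Kepler's third law: T = 2π√(r³/μ) = 2π√((7.609×10⁶)³ / 3.986×10¹⁴).
r³/μ = 1.105×10⁶ s², so T = 2π × 1.051×10³ = 6.606×10³ s.
Converting: 6.606×10³ s ÷ 3600 = 1.835 h.

T ≈ 1.83 h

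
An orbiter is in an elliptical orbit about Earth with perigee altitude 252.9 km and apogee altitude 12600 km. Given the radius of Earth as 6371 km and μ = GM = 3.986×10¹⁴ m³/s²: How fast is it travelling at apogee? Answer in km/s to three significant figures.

v ≈ 3.30 km/s

r_p = 6371 + 252.9 = 6623.9 km = 6.6239×10⁶ m.
r_a = 6371 + 12600 = 18971 km = 1.8971×10⁷ m.
Semi-major axis a = (r_p + r_a)/2 = 12797 km = 1.280×10⁷ m.
Vis-viva: v² = μ(2/r − 1/a) = 3.986×10¹⁴ × (1.054×10⁻⁷ − 7.814×10⁻⁸) = 1.088×10⁷ m²/s².
v = 3298 m/s = 3.298 km/s.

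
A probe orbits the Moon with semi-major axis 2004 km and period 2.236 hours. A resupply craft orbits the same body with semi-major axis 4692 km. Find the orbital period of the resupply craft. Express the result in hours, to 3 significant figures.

T₂ ≈ 8.01 hours

Kepler's third law: T² ∝ a³, so T₂ = T₁ (a₂/a₁)^(3/2).
a₂/a₁ = 2.341, (a₂/a₁)^(3/2) = 3.583.
T₂ = 2.236 × 3.583 = 8.011 hours.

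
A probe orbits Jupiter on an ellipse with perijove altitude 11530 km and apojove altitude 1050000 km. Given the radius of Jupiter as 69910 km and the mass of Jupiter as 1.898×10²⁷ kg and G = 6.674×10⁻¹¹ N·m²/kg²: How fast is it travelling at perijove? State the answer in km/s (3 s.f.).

v ≈ 53.9 km/s

μ = GM = 6.674×10⁻¹¹ × 1.898×10²⁷ = 1.267×10¹⁷ m³/s².
r_p = 69910 + 11530 = 81440 km = 8.1440×10⁷ m.
r_a = 69910 + 1050000 = 1119900 km = 1.1199×10⁹ m.
Semi-major axis a = (r_p + r_a)/2 = 6.0068×10⁵ km = 6.007×10⁸ m.
Vis-viva: v² = μ(2/r − 1/a) = 1.267×10¹⁷ × (2.456×10⁻⁸ − 1.665×10⁻⁹) = 2.900×10⁹ m²/s².
v = 53850 m/s = 53.85 km/s.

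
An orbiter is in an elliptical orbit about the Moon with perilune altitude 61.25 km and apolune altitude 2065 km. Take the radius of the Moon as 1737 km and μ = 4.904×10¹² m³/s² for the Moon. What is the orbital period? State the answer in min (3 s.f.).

r_p = 1737 + 61.25 = 1798.2 km = 1.7982×10⁶ m.
r_a = 1737 + 2065 = 3802.0 km = 3.8020×10⁶ m.
Semi-major axis a = (r_p + r_a)/2 = (1798.2 + 3802.0)/2 = 2800.1 km = 2.800×10⁶ m.
By Kepler's third law T = 2π√(a³/μ) = 2π × 2.116×10³ = 1.329×10⁴ s.
= 221.6 min.

T ≈ 222 min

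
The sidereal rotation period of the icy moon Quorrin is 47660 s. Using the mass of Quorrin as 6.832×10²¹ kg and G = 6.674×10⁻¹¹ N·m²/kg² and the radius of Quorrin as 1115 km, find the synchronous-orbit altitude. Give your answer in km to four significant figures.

h_sync ≈ 1856 km

μ = GM = 6.674×10⁻¹¹ × 6.832×10²¹ = 4.560×10¹¹ m³/s².
A synchronous orbit has period T, so by Kepler's third law a = (μT²/4π²)^(1/3).
μT²/4π² = 4.560×10¹¹ × (4.766×10⁴)² / 39.48 = 2.624×10¹⁹ m³.
a = 2.971×10⁶ m = 2971.4 km.
Altitude h = a − R = 2971.4 − 1115 = 1856.4 km.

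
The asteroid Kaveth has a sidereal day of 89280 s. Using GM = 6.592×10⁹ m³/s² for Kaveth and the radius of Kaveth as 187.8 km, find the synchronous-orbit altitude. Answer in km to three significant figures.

A synchronous orbit has period T, so by Kepler's third law a = (μT²/4π²)^(1/3).
μT²/4π² = 6.592×10⁹ × (8.928×10⁴)² / 39.48 = 1.331×10¹⁸ m³.
a = 1.100×10⁶ m = 1100.0 km.
Altitude h = a − R = 1100.0 − 187.8 = 912.19 km.

h_sync ≈ 912 km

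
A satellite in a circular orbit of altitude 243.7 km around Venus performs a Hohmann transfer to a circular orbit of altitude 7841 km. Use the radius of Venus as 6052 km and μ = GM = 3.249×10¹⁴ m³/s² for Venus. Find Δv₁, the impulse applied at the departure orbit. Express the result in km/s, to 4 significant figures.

r₁ = 6052 + 243.7 = 6295.7 km = 6.2957×10⁶ m.
r₂ = 6052 + 7841 = 13893 km = 1.3893×10⁷ m.
Transfer ellipse a_t = (r₁ + r₂)/2 = 1.009×10⁷ m.
At r₁: circular v_c1 = √(μ/r₁) = 7184 m/s; transfer-periapsis v_p = √[μ(2/r₁ − 1/a_t)] = 8428 m/s.
Δv₁ = v_p − v_c1 = 1244 m/s.
= 1.244 km/s.

Δv ≈ 1.244 km/s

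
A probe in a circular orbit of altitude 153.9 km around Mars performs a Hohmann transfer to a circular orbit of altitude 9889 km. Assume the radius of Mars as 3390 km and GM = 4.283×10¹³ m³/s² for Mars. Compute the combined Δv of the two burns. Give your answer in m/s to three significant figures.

Δv_total ≈ 1520 m/s

r₁ = 3390 + 153.9 = 3543.9 km = 3.5439×10⁶ m.
r₂ = 3390 + 9889 = 13279 km = 1.3279×10⁷ m.
Transfer ellipse a_t = (r₁ + r₂)/2 = 8.411×10⁶ m.
At r₁: circular v_c1 = √(μ/r₁) = 3476 m/s; transfer-periapsis v_p = √[μ(2/r₁ − 1/a_t)] = 4368 m/s.
Δv₁ = v_p − v_c1 = 891.6 m/s.
At r₂: circular v_c2 = √(μ/r₂) = 1796 m/s; transfer-apoapsis v_a = √[μ(2/r₂ − 1/a_t)] = 1166 m/s.
Δv₂ = v_c2 − v_a = 630.2 m/s.
Total Δv = Δv₁ + Δv₂ = 1522 m/s.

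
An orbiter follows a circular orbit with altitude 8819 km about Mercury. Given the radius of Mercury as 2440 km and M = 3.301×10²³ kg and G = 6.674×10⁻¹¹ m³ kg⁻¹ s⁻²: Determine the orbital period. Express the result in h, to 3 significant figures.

μ = GM = 6.674×10⁻¹¹ × 3.301×10²³ = 2.203×10¹³ m³/s².
r = 2440 + 8819 = 11259 km = 1.1259×10⁷ m.
Kepler's third law: T = 2π√(r³/μ) = 2π√((1.126×10⁷)³ / 2.203×10¹³).
r³/μ = 6.478×10⁷ s², so T = 2π × 8.049×10³ = 5.057×10⁴ s.
Converting: 5.057×10⁴ s ÷ 3600 = 14.05 h.

T ≈ 14.0 h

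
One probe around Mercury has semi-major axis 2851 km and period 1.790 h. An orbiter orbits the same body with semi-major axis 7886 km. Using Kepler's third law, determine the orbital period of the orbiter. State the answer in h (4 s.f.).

T₂ ≈ 8.235 h

Kepler's third law: T² ∝ a³, so T₂ = T₁ (a₂/a₁)^(3/2).
a₂/a₁ = 2.766, (a₂/a₁)^(3/2) = 4.600.
T₂ = 1.790 × 4.600 = 8.235 h.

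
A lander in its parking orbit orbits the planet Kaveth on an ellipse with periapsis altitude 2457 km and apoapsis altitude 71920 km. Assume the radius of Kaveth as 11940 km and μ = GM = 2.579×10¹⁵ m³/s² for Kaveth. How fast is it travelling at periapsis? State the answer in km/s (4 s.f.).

r_p = 11940 + 2457 = 14397 km = 1.4397×10⁷ m.
r_a = 11940 + 71920 = 83860 km = 8.3860×10⁷ m.
Semi-major axis a = (r_p + r_a)/2 = 49128 km = 4.913×10⁷ m.
Vis-viva: v² = μ(2/r − 1/a) = 2.579×10¹⁵ × (1.389×10⁻⁷ − 2.035×10⁻⁸) = 3.058×10⁸ m²/s².
v = 17490 m/s = 17.49 km/s.

v ≈ 17.49 km/s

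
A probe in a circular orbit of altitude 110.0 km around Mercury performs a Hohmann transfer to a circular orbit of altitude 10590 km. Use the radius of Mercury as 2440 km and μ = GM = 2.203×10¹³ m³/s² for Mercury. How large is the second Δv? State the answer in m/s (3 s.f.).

r₁ = 2440 + 110.0 = 2550.0 km = 2.5500×10⁶ m.
r₂ = 2440 + 10590 = 13030 km = 1.3030×10⁷ m.
Transfer ellipse a_t = (r₁ + r₂)/2 = 7.790×10⁶ m.
At r₁: circular v_c1 = √(μ/r₁) = 2939 m/s; transfer-periherm v_p = √[μ(2/r₁ − 1/a_t)] = 3801 m/s.
At r₂: circular v_c2 = √(μ/r₂) = 1300 m/s; transfer-apoherm v_a = √[μ(2/r₂ − 1/a_t)] = 743.9 m/s.
Δv₂ = v_c2 − v_a = 556.3 m/s.

Δv ≈ 556 m/s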